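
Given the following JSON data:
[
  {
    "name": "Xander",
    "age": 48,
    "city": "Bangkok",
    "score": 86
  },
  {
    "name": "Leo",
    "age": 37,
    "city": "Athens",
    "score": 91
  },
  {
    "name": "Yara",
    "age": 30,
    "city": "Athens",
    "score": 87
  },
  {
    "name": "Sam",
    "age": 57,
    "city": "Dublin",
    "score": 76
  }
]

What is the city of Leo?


Looking up record where name = Leo
Record index: 1
Field 'city' = Athens

ANSWER: Athens


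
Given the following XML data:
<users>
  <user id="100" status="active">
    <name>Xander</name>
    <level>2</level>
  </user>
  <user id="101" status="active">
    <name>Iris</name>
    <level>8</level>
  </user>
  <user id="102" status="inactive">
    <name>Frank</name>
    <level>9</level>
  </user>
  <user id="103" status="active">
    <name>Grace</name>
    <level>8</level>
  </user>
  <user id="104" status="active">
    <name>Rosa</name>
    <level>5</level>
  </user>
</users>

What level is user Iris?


Finding user: Iris
<level>8</level>

ANSWER: 8


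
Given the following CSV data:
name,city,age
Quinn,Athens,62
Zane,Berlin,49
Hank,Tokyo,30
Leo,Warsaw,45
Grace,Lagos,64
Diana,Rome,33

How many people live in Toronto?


Scanning city column for 'Toronto':
Total matches: 0

ANSWER: 0


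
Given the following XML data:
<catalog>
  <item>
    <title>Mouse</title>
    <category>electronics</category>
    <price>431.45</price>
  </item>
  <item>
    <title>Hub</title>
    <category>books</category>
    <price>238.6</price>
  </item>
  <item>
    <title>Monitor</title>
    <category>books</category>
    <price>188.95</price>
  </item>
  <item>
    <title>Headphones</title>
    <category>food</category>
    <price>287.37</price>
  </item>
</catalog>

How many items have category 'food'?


Scanning <item> elements for <category>food</category>:
  Item 4: Headphones -> MATCH
Count: 1

ANSWER: 1


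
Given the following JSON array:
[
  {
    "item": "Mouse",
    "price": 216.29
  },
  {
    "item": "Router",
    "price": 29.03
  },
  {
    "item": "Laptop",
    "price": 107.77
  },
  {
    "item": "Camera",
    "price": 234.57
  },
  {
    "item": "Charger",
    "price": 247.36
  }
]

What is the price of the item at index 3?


Array index 3 -> Camera
price = 234.57

ANSWER: 234.57


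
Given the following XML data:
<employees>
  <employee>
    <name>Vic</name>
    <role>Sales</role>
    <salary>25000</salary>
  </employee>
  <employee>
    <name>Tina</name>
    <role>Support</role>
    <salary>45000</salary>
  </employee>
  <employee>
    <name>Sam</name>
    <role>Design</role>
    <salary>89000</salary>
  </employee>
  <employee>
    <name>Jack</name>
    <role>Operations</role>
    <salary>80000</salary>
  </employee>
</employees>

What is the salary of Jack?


Searching for <employee> with <name>Jack</name>
Found at position 4
<salary>80000</salary>

ANSWER: 80000


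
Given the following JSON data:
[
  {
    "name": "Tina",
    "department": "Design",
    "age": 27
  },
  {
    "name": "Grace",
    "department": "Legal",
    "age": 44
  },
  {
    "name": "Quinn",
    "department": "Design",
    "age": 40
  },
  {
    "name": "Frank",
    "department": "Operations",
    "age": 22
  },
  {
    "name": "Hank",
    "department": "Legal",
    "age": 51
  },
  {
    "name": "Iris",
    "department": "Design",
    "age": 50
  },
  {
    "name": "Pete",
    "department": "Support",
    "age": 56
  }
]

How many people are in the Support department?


Scanning records for department = Support
  Record 6: Pete
Count: 1

ANSWER: 1


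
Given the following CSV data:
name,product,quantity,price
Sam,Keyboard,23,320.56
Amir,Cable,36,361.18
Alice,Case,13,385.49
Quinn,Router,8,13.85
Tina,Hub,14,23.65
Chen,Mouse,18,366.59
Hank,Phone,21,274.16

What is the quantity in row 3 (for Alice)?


Row 3: Alice
Column 'quantity' = 13

ANSWER: 13


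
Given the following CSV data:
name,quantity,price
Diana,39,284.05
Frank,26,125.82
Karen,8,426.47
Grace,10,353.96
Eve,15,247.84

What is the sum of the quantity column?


Values in 'quantity' column:
  Row 1: 39
  Row 2: 26
  Row 3: 8
  Row 4: 10
  Row 5: 15
Sum = 39 + 26 + 8 + 10 + 15 = 98

ANSWER: 98


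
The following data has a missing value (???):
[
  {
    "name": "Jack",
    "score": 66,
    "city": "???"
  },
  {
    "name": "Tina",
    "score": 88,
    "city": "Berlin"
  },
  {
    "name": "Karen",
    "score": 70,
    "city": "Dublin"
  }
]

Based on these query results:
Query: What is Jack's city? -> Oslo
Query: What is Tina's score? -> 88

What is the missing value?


The missing value is Jack's city
From query: Jack's city = Oslo

ANSWER: Oslo


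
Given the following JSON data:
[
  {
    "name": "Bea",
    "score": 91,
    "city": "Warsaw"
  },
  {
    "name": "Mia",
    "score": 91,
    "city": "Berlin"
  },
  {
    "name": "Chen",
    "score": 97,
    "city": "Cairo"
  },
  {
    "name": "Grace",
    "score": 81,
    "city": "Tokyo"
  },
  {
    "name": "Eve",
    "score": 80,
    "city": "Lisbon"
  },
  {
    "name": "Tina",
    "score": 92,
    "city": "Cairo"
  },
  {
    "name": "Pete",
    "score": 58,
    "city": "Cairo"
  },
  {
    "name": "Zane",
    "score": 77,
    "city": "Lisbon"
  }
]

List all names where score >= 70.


Filtering records where score >= 70:
  Bea (score=91) -> YES
  Mia (score=91) -> YES
  Chen (score=97) -> YES
  Grace (score=81) -> YES
  Eve (score=80) -> YES
  Tina (score=92) -> YES
  Pete (score=58) -> no
  Zane (score=77) -> YES


ANSWER: Bea, Mia, Chen, Grace, Eve, Tina, Zane


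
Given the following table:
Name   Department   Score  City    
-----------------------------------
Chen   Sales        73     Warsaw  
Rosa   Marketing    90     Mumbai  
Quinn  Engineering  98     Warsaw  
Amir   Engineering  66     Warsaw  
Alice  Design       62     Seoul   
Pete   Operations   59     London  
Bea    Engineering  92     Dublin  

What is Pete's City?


Row 6: Pete
City = London

ANSWER: London


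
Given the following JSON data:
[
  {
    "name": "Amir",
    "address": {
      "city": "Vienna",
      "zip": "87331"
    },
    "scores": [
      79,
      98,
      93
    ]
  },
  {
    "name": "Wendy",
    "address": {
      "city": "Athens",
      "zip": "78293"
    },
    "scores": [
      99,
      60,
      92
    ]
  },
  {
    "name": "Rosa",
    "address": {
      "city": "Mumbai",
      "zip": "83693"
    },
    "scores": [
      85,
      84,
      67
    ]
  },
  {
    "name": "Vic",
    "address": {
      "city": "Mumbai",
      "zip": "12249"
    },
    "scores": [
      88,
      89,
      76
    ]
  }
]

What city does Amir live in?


Path: records[0].address.city
Value: Vienna

ANSWER: Vienna


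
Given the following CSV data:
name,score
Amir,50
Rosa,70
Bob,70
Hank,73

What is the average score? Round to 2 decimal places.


Scores: 50, 70, 70, 73
Sum = 263
Count = 4
Average = 263 / 4 = 65.75

ANSWER: 65.75


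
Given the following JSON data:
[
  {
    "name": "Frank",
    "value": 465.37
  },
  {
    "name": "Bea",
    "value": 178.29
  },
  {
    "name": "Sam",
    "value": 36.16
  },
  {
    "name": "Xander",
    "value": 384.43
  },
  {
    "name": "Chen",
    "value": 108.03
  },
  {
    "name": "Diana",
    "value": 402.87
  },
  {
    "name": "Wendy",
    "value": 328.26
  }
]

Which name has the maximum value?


Comparing values:
  Frank: 465.37
  Bea: 178.29
  Sam: 36.16
  Xander: 384.43
  Chen: 108.03
  Diana: 402.87
  Wendy: 328.26
Maximum: Frank (465.37)

ANSWER: Frank


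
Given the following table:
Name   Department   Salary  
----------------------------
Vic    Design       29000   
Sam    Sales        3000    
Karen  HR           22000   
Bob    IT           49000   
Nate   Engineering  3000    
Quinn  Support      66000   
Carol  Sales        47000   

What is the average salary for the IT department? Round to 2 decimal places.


IT department members:
  Bob: 49000
Sum = 49000
Count = 1
Average = 49000 / 1 = 49000.00

ANSWER: 49000.00


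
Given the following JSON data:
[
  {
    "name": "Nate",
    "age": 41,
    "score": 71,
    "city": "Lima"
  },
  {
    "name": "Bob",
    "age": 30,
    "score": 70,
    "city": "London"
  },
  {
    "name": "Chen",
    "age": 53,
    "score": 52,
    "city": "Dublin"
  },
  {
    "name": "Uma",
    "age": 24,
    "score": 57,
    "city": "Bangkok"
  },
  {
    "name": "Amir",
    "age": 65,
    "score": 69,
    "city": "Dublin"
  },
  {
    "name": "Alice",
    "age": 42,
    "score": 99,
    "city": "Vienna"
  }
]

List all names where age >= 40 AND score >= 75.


Checking both conditions:
  Nate (age=41, score=71) -> no
  Bob (age=30, score=70) -> no
  Chen (age=53, score=52) -> no
  Uma (age=24, score=57) -> no
  Amir (age=65, score=69) -> no
  Alice (age=42, score=99) -> YES


ANSWER: Alice


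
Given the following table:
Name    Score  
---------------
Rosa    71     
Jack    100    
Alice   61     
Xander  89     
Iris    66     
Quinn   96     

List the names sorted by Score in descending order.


Sorting by Score (descending):
  Jack: 100
  Quinn: 96
  Xander: 89
  Rosa: 71
  Iris: 66
  Alice: 61


ANSWER: Jack, Quinn, Xander, Rosa, Iris, Alice


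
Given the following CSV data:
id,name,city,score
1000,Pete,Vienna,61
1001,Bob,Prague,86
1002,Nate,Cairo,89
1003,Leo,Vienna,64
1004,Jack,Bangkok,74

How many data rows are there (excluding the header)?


Counting rows (excluding header):
Header: id,name,city,score
Data rows: 5

ANSWER: 5


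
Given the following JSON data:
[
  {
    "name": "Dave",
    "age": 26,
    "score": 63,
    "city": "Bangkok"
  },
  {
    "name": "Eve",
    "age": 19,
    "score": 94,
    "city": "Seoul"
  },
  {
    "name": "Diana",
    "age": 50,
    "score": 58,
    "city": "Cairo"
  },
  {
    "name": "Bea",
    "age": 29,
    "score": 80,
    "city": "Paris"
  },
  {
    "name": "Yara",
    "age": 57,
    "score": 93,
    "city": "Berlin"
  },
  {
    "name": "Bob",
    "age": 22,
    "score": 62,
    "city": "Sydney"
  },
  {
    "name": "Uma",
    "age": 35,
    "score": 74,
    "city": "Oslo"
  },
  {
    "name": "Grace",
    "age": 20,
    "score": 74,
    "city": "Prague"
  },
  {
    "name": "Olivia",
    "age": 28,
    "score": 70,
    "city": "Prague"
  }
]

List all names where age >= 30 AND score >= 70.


Checking both conditions:
  Dave (age=26, score=63) -> no
  Eve (age=19, score=94) -> no
  Diana (age=50, score=58) -> no
  Bea (age=29, score=80) -> no
  Yara (age=57, score=93) -> YES
  Bob (age=22, score=62) -> no
  Uma (age=35, score=74) -> YES
  Grace (age=20, score=74) -> no
  Olivia (age=28, score=70) -> no


ANSWER: Yara, Uma


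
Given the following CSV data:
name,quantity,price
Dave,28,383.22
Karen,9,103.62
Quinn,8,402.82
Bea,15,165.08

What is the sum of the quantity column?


Values in 'quantity' column:
  Row 1: 28
  Row 2: 9
  Row 3: 8
  Row 4: 15
Sum = 28 + 9 + 8 + 15 = 60

ANSWER: 60


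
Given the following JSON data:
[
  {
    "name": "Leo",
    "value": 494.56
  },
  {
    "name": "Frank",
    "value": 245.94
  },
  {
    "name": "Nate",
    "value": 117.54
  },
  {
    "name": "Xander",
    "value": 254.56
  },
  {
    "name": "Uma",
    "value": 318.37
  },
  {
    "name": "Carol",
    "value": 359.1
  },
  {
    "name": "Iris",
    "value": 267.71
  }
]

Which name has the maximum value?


Comparing values:
  Leo: 494.56
  Frank: 245.94
  Nate: 117.54
  Xander: 254.56
  Uma: 318.37
  Carol: 359.1
  Iris: 267.71
Maximum: Leo (494.56)

ANSWER: Leo


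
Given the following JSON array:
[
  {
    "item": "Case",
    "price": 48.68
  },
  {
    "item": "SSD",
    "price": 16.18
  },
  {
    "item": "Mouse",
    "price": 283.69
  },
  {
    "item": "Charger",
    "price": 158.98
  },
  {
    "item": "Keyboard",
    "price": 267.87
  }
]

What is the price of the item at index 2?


Array index 2 -> Mouse
price = 283.69

ANSWER: 283.69


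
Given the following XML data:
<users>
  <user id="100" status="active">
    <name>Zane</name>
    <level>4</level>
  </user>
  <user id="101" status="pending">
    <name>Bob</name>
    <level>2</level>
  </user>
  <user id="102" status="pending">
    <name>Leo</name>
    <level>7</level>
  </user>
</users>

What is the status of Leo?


Finding user with name = Leo
user id="102" status="pending"

ANSWER: pending


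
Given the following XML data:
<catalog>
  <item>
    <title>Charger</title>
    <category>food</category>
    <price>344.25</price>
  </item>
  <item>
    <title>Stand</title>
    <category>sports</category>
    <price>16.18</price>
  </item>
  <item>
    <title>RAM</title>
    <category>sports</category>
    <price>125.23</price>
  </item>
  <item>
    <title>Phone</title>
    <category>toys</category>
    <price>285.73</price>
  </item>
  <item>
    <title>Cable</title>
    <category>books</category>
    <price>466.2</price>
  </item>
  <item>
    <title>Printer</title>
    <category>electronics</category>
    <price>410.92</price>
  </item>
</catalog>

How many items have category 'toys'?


Scanning <item> elements for <category>toys</category>:
  Item 4: Phone -> MATCH
Count: 1

ANSWER: 1


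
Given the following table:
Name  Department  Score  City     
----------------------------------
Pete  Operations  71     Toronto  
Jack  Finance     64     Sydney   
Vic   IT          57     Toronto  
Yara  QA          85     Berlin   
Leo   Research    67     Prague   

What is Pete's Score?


Row 1: Pete
Score = 71

ANSWER: 71


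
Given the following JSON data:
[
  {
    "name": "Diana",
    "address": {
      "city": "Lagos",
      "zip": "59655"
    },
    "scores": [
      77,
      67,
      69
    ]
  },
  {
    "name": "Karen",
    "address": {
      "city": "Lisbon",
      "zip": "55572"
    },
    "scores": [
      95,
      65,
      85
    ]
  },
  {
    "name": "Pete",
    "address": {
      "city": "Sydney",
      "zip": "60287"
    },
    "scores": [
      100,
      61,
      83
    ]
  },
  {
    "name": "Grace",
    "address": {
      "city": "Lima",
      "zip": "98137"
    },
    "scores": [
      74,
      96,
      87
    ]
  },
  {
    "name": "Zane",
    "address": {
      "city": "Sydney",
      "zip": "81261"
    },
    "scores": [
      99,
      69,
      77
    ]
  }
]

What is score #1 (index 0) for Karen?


Path: records[1].scores[0]
Value: 95

ANSWER: 95


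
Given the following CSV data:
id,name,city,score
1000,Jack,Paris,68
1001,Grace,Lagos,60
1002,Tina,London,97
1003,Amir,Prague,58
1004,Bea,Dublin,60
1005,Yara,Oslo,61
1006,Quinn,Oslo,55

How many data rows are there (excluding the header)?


Counting rows (excluding header):
Header: id,name,city,score
Data rows: 7

ANSWER: 7


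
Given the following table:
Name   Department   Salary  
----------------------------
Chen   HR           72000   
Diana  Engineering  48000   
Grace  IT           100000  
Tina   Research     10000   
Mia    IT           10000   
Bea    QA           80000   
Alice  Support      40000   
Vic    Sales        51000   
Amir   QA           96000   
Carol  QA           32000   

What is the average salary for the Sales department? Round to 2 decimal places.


Sales department members:
  Vic: 51000
Sum = 51000
Count = 1
Average = 51000 / 1 = 51000.00

ANSWER: 51000.00


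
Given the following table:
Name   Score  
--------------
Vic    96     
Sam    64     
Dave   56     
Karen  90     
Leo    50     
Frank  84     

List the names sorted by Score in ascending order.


Sorting by Score (ascending):
  Leo: 50
  Dave: 56
  Sam: 64
  Frank: 84
  Karen: 90
  Vic: 96


ANSWER: Leo, Dave, Sam, Frank, Karen, Vic


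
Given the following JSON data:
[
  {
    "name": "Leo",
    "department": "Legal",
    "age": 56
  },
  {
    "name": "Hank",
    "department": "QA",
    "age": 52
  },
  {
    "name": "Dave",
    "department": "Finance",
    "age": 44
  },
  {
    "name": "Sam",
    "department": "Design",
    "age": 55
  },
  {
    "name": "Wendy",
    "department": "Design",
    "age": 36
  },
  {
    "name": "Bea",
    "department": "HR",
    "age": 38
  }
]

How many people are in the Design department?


Scanning records for department = Design
  Record 3: Sam
  Record 4: Wendy
Count: 2

ANSWER: 2


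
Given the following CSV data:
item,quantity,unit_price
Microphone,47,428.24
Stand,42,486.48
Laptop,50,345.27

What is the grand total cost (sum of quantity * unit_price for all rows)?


Computing row totals:
  Microphone: 47 * 428.24 = 20127.28
  Stand: 42 * 486.48 = 20432.16
  Laptop: 50 * 345.27 = 17263.5
Grand total = 20127.28 + 20432.16 + 17263.5 = 57822.94

ANSWER: 57822.94


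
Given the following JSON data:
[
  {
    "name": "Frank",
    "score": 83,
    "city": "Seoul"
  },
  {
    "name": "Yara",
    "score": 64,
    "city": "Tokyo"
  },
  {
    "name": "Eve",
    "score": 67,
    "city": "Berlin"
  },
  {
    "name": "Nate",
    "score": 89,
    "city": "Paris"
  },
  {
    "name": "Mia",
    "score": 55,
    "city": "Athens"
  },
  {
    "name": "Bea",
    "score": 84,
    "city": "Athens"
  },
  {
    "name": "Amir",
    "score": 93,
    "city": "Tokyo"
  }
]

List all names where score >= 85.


Filtering records where score >= 85:
  Frank (score=83) -> no
  Yara (score=64) -> no
  Eve (score=67) -> no
  Nate (score=89) -> YES
  Mia (score=55) -> no
  Bea (score=84) -> no
  Amir (score=93) -> YES


ANSWER: Nate, Amir


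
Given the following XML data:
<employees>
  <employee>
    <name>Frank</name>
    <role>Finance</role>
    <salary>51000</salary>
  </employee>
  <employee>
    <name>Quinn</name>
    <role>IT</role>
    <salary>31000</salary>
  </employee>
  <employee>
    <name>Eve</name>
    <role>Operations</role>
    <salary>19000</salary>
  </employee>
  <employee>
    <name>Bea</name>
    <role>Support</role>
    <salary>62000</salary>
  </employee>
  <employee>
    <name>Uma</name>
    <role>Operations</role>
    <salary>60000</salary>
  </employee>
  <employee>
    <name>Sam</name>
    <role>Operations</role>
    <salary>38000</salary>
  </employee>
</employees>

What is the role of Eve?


Searching for <employee> with <name>Eve</name>
Found at position 3
<role>Operations</role>

ANSWER: Operations


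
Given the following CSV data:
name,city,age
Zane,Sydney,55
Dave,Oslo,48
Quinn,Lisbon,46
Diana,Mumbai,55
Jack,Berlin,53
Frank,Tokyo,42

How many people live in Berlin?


Scanning city column for 'Berlin':
  Row 5: Jack -> MATCH
Total matches: 1

ANSWER: 1


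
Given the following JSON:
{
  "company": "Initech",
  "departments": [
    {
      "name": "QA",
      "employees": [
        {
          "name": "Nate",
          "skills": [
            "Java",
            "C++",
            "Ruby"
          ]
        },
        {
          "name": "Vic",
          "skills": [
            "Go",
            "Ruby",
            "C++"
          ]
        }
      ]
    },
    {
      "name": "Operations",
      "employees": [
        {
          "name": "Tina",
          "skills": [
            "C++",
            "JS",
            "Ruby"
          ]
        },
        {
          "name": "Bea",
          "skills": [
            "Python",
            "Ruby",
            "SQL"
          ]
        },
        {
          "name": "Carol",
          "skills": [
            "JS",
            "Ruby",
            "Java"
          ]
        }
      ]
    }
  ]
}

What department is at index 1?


Path: departments[1].name
Value: Operations

ANSWER: Operations


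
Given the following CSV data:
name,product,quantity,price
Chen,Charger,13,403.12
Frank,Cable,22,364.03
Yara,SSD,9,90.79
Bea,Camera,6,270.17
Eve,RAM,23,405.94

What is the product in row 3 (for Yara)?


Row 3: Yara
Column 'product' = SSD

ANSWER: SSD


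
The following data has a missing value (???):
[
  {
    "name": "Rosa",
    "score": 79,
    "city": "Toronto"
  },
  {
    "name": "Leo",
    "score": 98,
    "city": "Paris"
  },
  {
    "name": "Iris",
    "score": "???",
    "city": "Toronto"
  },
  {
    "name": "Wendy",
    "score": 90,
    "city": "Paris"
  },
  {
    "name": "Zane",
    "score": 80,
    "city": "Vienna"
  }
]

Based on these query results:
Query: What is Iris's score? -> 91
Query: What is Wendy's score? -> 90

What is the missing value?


The missing value is Iris's score
From query: Iris's score = 91

ANSWER: 91


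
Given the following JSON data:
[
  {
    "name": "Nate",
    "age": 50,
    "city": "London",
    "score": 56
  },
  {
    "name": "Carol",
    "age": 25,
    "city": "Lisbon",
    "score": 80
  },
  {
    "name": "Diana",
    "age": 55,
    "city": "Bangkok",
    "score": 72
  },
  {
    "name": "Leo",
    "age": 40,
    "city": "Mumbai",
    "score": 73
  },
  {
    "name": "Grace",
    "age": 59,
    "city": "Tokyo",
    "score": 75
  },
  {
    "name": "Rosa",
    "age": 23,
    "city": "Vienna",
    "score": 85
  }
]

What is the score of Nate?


Looking up record where name = Nate
Record index: 0
Field 'score' = 56

ANSWER: 56


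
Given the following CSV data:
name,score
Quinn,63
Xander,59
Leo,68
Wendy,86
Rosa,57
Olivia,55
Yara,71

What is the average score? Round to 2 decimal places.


Scores: 63, 59, 68, 86, 57, 55, 71
Sum = 459
Count = 7
Average = 459 / 7 = 65.57

ANSWER: 65.57


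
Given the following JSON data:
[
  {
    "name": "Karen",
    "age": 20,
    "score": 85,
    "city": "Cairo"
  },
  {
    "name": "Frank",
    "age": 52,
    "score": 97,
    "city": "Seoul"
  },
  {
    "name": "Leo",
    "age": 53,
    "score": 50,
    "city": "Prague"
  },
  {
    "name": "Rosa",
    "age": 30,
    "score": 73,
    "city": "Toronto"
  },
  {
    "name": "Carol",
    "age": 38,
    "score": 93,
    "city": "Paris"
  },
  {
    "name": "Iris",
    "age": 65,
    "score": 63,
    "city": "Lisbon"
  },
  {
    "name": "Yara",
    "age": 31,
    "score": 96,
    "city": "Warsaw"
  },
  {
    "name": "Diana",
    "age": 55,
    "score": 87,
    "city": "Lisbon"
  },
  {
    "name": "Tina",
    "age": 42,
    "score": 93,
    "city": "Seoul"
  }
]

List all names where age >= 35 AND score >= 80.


Checking both conditions:
  Karen (age=20, score=85) -> no
  Frank (age=52, score=97) -> YES
  Leo (age=53, score=50) -> no
  Rosa (age=30, score=73) -> no
  Carol (age=38, score=93) -> YES
  Iris (age=65, score=63) -> no
  Yara (age=31, score=96) -> no
  Diana (age=55, score=87) -> YES
  Tina (age=42, score=93) -> YES


ANSWER: Frank, Carol, Diana, Tina


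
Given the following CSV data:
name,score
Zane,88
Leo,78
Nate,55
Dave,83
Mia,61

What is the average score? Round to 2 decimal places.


Scores: 88, 78, 55, 83, 61
Sum = 365
Count = 5
Average = 365 / 5 = 73.00

ANSWER: 73.00


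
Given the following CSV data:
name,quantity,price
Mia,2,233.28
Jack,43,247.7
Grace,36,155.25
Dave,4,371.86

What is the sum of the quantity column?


Values in 'quantity' column:
  Row 1: 2
  Row 2: 43
  Row 3: 36
  Row 4: 4
Sum = 2 + 43 + 36 + 4 = 85

ANSWER: 85


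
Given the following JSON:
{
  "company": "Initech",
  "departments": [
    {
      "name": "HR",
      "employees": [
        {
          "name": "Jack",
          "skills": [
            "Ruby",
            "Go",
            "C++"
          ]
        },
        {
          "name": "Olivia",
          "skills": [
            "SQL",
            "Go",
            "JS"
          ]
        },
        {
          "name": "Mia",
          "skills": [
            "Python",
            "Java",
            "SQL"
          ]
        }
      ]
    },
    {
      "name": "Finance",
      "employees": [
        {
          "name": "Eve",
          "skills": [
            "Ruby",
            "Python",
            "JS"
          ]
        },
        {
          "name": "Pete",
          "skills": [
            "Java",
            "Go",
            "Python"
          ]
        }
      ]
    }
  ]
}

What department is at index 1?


Path: departments[1].name
Value: Finance

ANSWER: Finance


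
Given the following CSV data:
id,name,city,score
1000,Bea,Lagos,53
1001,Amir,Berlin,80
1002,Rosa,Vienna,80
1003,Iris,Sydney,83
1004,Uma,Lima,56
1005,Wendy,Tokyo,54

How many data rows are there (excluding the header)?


Counting rows (excluding header):
Header: id,name,city,score
Data rows: 6

ANSWER: 6


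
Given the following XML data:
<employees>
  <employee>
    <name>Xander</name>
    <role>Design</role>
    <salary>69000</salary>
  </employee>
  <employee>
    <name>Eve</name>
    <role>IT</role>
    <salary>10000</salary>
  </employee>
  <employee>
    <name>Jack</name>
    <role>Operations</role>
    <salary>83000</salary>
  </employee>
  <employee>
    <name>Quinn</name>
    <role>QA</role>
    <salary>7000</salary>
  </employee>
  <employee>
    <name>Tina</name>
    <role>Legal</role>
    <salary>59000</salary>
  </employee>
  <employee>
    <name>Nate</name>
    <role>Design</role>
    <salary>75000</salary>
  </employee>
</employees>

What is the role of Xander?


Searching for <employee> with <name>Xander</name>
Found at position 1
<role>Design</role>

ANSWER: Design


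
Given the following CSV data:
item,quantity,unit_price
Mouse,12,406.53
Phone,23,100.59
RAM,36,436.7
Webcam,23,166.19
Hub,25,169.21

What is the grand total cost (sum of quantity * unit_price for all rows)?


Computing row totals:
  Mouse: 12 * 406.53 = 4878.36
  Phone: 23 * 100.59 = 2313.57
  RAM: 36 * 436.7 = 15721.2
  Webcam: 23 * 166.19 = 3822.37
  Hub: 25 * 169.21 = 4230.25
Grand total = 4878.36 + 2313.57 + 15721.2 + 3822.37 + 4230.25 = 30965.75

ANSWER: 30965.75


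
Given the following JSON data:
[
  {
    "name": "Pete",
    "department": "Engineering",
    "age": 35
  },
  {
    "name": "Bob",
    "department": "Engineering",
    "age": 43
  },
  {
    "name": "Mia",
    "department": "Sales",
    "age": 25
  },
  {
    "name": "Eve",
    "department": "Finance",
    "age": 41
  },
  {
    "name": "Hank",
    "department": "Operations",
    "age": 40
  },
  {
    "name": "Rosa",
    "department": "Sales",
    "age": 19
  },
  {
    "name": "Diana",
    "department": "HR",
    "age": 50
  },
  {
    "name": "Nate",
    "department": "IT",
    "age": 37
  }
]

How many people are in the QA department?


Scanning records for department = QA
  No matches found
Count: 0

ANSWER: 0


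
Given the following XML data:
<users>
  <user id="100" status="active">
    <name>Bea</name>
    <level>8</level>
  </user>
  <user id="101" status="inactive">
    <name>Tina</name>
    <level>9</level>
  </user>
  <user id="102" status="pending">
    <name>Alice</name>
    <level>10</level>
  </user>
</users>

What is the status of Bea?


Finding user with name = Bea
user id="100" status="active"

ANSWER: active


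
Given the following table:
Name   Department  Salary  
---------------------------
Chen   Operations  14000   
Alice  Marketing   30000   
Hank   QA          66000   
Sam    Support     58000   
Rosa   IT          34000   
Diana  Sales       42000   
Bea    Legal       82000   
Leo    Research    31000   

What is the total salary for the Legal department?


Legal department members:
  Bea: 82000
Total = 82000 = 82000

ANSWER: 82000


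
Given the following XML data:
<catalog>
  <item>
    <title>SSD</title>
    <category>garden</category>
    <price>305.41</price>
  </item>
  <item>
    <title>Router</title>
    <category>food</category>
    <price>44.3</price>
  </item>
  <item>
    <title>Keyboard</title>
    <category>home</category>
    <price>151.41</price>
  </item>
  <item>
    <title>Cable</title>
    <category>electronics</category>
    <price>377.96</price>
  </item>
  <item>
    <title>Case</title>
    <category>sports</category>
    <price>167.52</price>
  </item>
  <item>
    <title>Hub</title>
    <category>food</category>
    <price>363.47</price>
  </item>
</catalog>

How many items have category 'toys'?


Scanning <item> elements for <category>toys</category>:
Count: 0

ANSWER: 0


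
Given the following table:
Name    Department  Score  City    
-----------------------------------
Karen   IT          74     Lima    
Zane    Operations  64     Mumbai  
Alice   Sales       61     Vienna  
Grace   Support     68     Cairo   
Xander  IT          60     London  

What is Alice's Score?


Row 3: Alice
Score = 61

ANSWER: 61


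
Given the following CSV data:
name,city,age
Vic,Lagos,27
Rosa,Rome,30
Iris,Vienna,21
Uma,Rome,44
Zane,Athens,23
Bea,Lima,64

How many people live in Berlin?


Scanning city column for 'Berlin':
Total matches: 0

ANSWER: 0


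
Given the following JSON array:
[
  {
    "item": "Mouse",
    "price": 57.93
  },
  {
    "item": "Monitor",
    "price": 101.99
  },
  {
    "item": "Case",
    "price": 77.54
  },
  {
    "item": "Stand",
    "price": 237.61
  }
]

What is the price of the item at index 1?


Array index 1 -> Monitor
price = 101.99

ANSWER: 101.99


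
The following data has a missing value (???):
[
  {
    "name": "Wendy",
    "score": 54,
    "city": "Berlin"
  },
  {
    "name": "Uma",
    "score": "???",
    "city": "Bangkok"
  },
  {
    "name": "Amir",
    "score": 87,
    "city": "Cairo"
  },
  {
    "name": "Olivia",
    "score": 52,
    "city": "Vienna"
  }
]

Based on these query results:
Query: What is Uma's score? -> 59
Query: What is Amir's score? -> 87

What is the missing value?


The missing value is Uma's score
From query: Uma's score = 59

ANSWER: 59


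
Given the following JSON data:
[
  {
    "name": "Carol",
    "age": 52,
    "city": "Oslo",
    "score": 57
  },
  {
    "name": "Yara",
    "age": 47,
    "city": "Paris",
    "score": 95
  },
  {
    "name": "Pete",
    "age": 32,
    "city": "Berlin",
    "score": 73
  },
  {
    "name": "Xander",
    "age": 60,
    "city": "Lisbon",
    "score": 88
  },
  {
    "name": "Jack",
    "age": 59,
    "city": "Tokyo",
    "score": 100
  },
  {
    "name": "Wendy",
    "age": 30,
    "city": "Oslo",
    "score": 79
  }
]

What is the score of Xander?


Looking up record where name = Xander
Record index: 3
Field 'score' = 88

ANSWER: 88


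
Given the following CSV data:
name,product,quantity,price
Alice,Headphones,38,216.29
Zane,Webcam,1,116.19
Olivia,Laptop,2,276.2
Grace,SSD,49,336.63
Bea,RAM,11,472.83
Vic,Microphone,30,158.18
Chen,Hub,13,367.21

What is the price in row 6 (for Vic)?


Row 6: Vic
Column 'price' = 158.18

ANSWER: 158.18


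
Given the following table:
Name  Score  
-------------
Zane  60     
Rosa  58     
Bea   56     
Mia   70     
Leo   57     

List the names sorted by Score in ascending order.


Sorting by Score (ascending):
  Bea: 56
  Leo: 57
  Rosa: 58
  Zane: 60
  Mia: 70


ANSWER: Bea, Leo, Rosa, Zane, Mia


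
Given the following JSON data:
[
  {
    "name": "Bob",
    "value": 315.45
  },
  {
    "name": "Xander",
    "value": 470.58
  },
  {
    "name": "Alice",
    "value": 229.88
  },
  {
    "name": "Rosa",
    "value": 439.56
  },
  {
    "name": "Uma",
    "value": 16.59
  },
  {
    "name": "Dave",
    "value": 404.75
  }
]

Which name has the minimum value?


Comparing values:
  Bob: 315.45
  Xander: 470.58
  Alice: 229.88
  Rosa: 439.56
  Uma: 16.59
  Dave: 404.75
Minimum: Uma (16.59)

ANSWER: Uma


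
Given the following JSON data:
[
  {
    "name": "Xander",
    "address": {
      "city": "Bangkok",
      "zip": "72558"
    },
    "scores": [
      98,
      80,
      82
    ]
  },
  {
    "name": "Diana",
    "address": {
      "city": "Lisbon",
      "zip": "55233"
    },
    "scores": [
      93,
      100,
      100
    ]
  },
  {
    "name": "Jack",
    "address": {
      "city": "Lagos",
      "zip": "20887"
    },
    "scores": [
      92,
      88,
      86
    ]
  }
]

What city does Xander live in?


Path: records[0].address.city
Value: Bangkok

ANSWER: Bangkok


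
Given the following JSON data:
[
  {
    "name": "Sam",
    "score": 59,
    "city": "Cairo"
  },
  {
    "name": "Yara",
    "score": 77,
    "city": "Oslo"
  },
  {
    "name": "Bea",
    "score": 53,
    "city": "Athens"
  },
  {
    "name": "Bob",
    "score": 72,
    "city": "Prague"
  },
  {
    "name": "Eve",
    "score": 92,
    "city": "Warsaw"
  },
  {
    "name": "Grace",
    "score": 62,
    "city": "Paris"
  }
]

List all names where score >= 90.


Filtering records where score >= 90:
  Sam (score=59) -> no
  Yara (score=77) -> no
  Bea (score=53) -> no
  Bob (score=72) -> no
  Eve (score=92) -> YES
  Grace (score=62) -> no


ANSWER: Eve


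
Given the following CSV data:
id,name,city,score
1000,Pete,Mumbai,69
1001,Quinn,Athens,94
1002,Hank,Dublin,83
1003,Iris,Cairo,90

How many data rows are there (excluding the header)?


Counting rows (excluding header):
Header: id,name,city,score
Data rows: 4

ANSWER: 4


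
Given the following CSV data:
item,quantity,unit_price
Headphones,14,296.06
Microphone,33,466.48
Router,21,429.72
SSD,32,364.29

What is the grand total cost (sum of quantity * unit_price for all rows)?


Computing row totals:
  Headphones: 14 * 296.06 = 4144.84
  Microphone: 33 * 466.48 = 15393.84
  Router: 21 * 429.72 = 9024.12
  SSD: 32 * 364.29 = 11657.28
Grand total = 4144.84 + 15393.84 + 9024.12 + 11657.28 = 40220.08

ANSWER: 40220.08


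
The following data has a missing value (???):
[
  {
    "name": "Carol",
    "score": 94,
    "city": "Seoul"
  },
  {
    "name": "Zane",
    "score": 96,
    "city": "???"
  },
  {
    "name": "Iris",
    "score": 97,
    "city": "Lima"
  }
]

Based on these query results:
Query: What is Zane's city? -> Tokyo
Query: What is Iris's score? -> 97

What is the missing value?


The missing value is Zane's city
From query: Zane's city = Tokyo

ANSWER: Tokyo


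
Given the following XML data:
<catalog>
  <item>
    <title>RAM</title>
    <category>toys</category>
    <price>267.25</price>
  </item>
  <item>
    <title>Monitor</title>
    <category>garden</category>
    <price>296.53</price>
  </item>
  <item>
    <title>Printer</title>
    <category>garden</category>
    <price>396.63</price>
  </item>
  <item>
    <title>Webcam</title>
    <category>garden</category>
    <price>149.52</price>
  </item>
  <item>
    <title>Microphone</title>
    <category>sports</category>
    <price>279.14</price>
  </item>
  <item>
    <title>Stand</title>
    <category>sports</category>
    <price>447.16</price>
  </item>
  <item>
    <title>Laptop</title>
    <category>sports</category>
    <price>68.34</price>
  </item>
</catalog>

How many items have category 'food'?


Scanning <item> elements for <category>food</category>:
Count: 0

ANSWER: 0


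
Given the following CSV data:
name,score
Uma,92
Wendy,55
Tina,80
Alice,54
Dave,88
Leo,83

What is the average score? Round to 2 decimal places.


Scores: 92, 55, 80, 54, 88, 83
Sum = 452
Count = 6
Average = 452 / 6 = 75.33

ANSWER: 75.33


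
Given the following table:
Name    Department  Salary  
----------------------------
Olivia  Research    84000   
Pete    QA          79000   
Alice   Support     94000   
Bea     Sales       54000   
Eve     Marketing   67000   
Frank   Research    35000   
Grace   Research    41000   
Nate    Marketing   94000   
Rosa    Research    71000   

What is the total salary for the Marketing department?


Marketing department members:
  Eve: 67000
  Nate: 94000
Total = 67000 + 94000 = 161000

ANSWER: 161000


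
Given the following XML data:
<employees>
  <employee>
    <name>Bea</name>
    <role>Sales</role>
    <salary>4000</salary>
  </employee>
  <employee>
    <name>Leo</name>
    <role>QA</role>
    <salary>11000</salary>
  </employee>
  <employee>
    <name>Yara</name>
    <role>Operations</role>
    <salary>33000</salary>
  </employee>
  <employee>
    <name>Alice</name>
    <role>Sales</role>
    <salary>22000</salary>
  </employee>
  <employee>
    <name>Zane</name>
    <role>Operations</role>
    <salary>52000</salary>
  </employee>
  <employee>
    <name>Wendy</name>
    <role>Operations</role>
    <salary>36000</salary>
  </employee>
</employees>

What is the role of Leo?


Searching for <employee> with <name>Leo</name>
Found at position 2
<role>QA</role>

ANSWER: QA


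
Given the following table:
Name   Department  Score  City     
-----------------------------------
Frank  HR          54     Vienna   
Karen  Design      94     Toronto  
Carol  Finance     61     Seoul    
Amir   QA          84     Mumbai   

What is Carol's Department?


Row 3: Carol
Department = Finance

ANSWER: Finance


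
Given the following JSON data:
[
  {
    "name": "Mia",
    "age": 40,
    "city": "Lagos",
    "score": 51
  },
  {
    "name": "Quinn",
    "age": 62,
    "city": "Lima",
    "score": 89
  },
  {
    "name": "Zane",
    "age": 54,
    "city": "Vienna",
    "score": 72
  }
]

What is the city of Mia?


Looking up record where name = Mia
Record index: 0
Field 'city' = Lagos

ANSWER: Lagos


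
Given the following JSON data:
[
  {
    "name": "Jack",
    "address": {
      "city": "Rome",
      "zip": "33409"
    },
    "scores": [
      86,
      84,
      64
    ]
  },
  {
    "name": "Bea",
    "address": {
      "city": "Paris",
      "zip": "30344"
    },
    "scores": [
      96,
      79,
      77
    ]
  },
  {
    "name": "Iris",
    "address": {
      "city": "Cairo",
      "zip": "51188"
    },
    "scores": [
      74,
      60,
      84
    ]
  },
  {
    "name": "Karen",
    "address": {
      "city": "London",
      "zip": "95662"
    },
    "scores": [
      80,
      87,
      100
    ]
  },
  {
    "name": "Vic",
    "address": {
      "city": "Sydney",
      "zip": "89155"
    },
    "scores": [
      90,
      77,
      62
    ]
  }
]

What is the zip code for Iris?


Path: records[2].address.zip
Value: 51188

ANSWER: 51188


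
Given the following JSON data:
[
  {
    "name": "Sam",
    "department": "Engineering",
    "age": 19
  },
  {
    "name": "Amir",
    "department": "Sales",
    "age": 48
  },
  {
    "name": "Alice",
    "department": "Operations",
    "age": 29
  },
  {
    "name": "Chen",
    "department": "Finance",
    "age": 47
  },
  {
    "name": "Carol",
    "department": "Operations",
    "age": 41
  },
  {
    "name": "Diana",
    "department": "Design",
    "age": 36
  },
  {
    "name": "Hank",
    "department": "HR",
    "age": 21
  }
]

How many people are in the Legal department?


Scanning records for department = Legal
  No matches found
Count: 0

ANSWER: 0


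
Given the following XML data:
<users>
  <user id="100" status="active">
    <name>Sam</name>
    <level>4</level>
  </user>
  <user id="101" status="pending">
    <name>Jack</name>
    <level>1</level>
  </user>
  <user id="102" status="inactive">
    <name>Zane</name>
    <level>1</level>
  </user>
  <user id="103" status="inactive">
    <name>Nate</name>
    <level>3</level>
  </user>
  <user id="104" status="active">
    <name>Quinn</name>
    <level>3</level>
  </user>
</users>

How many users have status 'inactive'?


Counting users with status='inactive':
  Zane (id=102) -> MATCH
  Nate (id=103) -> MATCH
Count: 2

ANSWER: 2


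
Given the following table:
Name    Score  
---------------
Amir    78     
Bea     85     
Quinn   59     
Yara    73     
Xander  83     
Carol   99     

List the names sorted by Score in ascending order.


Sorting by Score (ascending):
  Quinn: 59
  Yara: 73
  Amir: 78
  Xander: 83
  Bea: 85
  Carol: 99


ANSWER: Quinn, Yara, Amir, Xander, Bea, Carol


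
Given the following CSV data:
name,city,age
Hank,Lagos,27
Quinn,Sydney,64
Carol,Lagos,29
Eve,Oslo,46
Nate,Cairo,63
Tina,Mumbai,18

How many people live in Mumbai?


Scanning city column for 'Mumbai':
  Row 6: Tina -> MATCH
Total matches: 1

ANSWER: 1


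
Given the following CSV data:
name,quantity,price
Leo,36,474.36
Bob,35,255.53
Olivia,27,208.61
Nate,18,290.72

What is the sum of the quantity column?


Values in 'quantity' column:
  Row 1: 36
  Row 2: 35
  Row 3: 27
  Row 4: 18
Sum = 36 + 35 + 27 + 18 = 116

ANSWER: 116


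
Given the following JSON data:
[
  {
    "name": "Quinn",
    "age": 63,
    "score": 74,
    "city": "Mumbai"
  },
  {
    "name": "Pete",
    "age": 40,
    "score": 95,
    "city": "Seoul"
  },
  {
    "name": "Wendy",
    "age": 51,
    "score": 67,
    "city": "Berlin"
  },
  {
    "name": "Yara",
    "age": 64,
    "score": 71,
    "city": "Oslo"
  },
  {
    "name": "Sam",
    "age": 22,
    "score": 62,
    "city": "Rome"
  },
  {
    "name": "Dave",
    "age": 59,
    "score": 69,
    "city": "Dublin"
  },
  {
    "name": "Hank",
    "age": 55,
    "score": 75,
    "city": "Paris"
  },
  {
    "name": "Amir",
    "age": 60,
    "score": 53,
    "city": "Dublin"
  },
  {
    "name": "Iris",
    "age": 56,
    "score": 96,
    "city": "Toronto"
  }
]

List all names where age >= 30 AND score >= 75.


Checking both conditions:
  Quinn (age=63, score=74) -> no
  Pete (age=40, score=95) -> YES
  Wendy (age=51, score=67) -> no
  Yara (age=64, score=71) -> no
  Sam (age=22, score=62) -> no
  Dave (age=59, score=69) -> no
  Hank (age=55, score=75) -> YES
  Amir (age=60, score=53) -> no
  Iris (age=56, score=96) -> YES


ANSWER: Pete, Hank, Iris
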